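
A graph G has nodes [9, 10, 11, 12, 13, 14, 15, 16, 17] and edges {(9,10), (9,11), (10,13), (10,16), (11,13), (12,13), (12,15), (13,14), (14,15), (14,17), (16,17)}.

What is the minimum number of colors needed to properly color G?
Clique number ω(G) = 2 (lower bound: χ ≥ ω).
Odd cycle [16, 10, 13, 14, 17] needs 3 colors (χ ≥ 3).
The coloring below uses 3 colors, so χ(G) = 3.
A valid 3-coloring: color 1: [9, 13, 15, 16]; color 2: [10, 11, 12, 14]; color 3: [17].

χ(G) = 3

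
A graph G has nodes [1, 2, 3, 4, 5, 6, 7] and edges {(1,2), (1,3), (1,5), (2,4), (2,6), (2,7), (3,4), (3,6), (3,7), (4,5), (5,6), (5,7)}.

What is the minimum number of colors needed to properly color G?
χ(G) = 2

Clique number ω(G) = 2 (lower bound: χ ≥ ω).
The graph is bipartite (no odd cycle), so 2 colors suffice: χ(G) = 2.
A valid 2-coloring: color 1: [2, 3, 5]; color 2: [1, 4, 6, 7].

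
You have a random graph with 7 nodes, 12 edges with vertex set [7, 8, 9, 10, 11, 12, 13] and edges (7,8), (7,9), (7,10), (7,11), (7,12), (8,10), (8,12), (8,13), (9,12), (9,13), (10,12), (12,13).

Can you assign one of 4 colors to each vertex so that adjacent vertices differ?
A valid 4-coloring: color 1: [11, 12]; color 2: [7, 13]; color 3: [8, 9]; color 4: [10].
(χ(G) = 4 ≤ 4.)

Yes, G is 4-colorable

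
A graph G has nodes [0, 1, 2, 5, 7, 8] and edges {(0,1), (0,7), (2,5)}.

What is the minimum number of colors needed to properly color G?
χ(G) = 2

Clique number ω(G) = 2 (lower bound: χ ≥ ω).
The graph is bipartite (no odd cycle), so 2 colors suffice: χ(G) = 2.
A valid 2-coloring: color 1: [0, 5, 8]; color 2: [1, 2, 7].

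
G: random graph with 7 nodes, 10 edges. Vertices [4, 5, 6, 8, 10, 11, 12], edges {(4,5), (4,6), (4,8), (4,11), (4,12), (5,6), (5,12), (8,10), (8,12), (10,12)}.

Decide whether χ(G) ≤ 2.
The clique on vertices [8, 10, 12] has size 3 > 2, so it alone needs 3 colors.

No, G is not 2-colorable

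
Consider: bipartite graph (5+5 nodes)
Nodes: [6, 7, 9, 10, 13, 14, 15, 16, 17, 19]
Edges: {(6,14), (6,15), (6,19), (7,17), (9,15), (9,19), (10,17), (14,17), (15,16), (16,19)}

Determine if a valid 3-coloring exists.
Yes, G is 3-colorable

A valid 3-coloring: color 1: [6, 9, 13, 16, 17]; color 2: [7, 10, 14, 15, 19].
(χ(G) = 2 ≤ 3.)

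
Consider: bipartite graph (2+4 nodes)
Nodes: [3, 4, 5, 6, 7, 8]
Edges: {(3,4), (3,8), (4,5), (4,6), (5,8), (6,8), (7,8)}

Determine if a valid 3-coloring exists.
Yes, G is 3-colorable

A valid 3-coloring: color 1: [4, 8]; color 2: [3, 5, 6, 7].
(χ(G) = 2 ≤ 3.)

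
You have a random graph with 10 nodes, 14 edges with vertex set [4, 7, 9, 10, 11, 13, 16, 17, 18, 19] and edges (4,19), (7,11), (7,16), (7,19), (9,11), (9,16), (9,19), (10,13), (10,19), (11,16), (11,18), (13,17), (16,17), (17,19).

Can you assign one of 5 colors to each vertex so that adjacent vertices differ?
Yes, G is 5-colorable

A valid 5-coloring: color 1: [13, 16, 18, 19]; color 2: [4, 7, 9, 10, 17]; color 3: [11].
(χ(G) = 3 ≤ 5.)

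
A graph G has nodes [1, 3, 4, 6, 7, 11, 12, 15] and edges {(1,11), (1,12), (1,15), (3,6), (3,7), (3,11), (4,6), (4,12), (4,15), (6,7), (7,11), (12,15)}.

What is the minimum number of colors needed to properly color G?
χ(G) = 3

Clique number ω(G) = 3 (lower bound: χ ≥ ω).
The clique on [1, 12, 15] has size 3, forcing χ ≥ 3, and the coloring below uses 3 colors, so χ(G) = 3.
A valid 3-coloring: color 1: [6, 11, 15]; color 2: [1, 4, 7]; color 3: [3, 12].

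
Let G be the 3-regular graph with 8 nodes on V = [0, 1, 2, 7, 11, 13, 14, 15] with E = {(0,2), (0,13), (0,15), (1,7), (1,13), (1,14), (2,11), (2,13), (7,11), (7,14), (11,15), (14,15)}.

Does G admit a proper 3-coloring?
Yes, G is 3-colorable

A valid 3-coloring: color 1: [11, 13, 14]; color 2: [1, 2, 15]; color 3: [0, 7].
(χ(G) = 3 ≤ 3.)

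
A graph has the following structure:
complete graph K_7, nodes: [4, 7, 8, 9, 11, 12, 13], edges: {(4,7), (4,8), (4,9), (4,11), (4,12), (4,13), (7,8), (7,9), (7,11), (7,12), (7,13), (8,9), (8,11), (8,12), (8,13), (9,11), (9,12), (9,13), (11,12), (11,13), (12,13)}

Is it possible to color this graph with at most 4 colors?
No, G is not 4-colorable

The clique on vertices [4, 7, 8, 9, 11, 12, 13] has size 7 > 4, so it alone needs 7 colors.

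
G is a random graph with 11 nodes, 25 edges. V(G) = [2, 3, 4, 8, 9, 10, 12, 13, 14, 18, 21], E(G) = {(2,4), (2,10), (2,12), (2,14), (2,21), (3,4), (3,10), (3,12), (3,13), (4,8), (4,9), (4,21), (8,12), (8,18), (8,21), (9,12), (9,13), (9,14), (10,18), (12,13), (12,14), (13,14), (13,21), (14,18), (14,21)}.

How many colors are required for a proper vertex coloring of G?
χ(G) = 4

Clique number ω(G) = 4 (lower bound: χ ≥ ω).
The clique on [9, 12, 13, 14] has size 4, forcing χ ≥ 4, and the coloring below uses 4 colors, so χ(G) = 4.
A valid 4-coloring: color 1: [4, 10, 12]; color 2: [3, 8, 14]; color 3: [2, 13, 18]; color 4: [9, 21].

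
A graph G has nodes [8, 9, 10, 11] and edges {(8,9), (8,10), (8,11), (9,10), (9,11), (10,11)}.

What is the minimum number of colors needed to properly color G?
Clique number ω(G) = 4 (lower bound: χ ≥ ω).
The clique on [8, 9, 10, 11] has size 4, forcing χ ≥ 4, and the coloring below uses 4 colors, so χ(G) = 4.
A valid 4-coloring: color 1: [10]; color 2: [9]; color 3: [11]; color 4: [8].

χ(G) = 4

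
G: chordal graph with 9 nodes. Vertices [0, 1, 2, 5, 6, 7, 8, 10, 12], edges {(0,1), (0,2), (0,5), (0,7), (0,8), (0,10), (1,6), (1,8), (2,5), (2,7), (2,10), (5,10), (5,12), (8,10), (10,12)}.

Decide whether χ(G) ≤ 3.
The clique on vertices [0, 2, 5, 10] has size 4 > 3, so it alone needs 4 colors.

No, G is not 3-colorable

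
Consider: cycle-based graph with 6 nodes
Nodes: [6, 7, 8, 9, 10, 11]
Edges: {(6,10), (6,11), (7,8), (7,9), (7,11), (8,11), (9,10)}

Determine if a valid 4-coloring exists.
Yes, G is 4-colorable

A valid 4-coloring: color 1: [10, 11]; color 2: [6, 7]; color 3: [8, 9].
(χ(G) = 3 ≤ 4.)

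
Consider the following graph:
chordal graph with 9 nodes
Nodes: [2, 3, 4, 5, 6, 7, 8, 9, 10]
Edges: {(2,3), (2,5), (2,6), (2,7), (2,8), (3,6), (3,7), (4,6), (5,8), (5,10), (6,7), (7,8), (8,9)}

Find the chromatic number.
χ(G) = 4

Clique number ω(G) = 4 (lower bound: χ ≥ ω).
The clique on [2, 3, 6, 7] has size 4, forcing χ ≥ 4, and the coloring below uses 4 colors, so χ(G) = 4.
A valid 4-coloring: color 1: [2, 4, 9, 10]; color 2: [5, 7]; color 3: [6, 8]; color 4: [3].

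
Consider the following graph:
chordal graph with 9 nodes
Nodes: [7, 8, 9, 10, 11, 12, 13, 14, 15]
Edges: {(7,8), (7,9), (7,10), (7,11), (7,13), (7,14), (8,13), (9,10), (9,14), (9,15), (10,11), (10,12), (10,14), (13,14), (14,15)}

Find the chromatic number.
χ(G) = 4

Clique number ω(G) = 4 (lower bound: χ ≥ ω).
The clique on [7, 9, 10, 14] has size 4, forcing χ ≥ 4, and the coloring below uses 4 colors, so χ(G) = 4.
A valid 4-coloring: color 1: [7, 12, 15]; color 2: [10, 13]; color 3: [8, 11, 14]; color 4: [9].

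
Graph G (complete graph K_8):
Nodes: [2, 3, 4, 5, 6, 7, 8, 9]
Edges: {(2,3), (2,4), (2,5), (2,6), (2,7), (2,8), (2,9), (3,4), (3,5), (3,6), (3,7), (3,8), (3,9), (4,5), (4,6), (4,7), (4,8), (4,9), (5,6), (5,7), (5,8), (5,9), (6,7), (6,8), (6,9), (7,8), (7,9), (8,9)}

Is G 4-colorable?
The clique on vertices [2, 3, 4, 5, 6, 7, 8, 9] has size 8 > 4, so it alone needs 8 colors.

No, G is not 4-colorable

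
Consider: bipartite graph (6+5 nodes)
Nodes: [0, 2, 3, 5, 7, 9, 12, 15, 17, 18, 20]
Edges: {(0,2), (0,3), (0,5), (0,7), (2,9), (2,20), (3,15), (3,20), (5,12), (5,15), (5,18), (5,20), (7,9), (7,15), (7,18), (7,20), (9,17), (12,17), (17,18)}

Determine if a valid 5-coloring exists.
A valid 5-coloring: color 1: [2, 3, 5, 7, 17]; color 2: [0, 9, 12, 15, 18, 20].
(χ(G) = 2 ≤ 5.)

Yes, G is 5-colorable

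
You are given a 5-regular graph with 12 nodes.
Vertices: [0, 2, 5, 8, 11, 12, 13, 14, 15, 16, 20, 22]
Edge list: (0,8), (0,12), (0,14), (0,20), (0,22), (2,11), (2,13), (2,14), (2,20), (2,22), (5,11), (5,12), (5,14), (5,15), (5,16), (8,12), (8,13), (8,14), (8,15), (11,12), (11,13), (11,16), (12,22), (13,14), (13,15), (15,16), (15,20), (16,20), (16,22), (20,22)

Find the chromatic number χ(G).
Clique number ω(G) = 3 (lower bound: χ ≥ ω).
Suppose a proper 3-coloring c exists. The clique [0, 8, 12] takes 3 distinct colors; by symmetry let c(0) = 1, c(8) = 2, c(12) = 3.
- Vertex 14: neighbors [0, 8] already have colors [1, 2] ⇒ c(14) = 3.
- Vertex 13: neighbors [8, 14] already have colors [2, 3] ⇒ c(13) = 1.
- Vertex 2: neighbors [13, 14] already have colors [1, 3] ⇒ c(2) = 2.
- Vertex 11: neighbors [13, 2, 12] already have colors [1, 2, 3] — all 3 colors blocked. Contradiction.
The forced assignments end in a contradiction, so G has no proper 3-coloring (χ ≥ 4).
The coloring below uses 4 colors, so χ(G) = 4.
A valid 4-coloring: color 1: [0, 5, 13]; color 2: [11, 14, 15, 22]; color 3: [2, 8, 16]; color 4: [12, 20].

χ(G) = 4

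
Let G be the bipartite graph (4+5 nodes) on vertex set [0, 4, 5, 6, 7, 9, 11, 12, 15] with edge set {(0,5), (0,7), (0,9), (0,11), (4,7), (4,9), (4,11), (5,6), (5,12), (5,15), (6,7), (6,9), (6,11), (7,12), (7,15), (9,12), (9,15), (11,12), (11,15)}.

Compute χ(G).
Clique number ω(G) = 2 (lower bound: χ ≥ ω).
The graph is bipartite (no odd cycle), so 2 colors suffice: χ(G) = 2.
A valid 2-coloring: color 1: [5, 7, 9, 11]; color 2: [0, 4, 6, 12, 15].

χ(G) = 2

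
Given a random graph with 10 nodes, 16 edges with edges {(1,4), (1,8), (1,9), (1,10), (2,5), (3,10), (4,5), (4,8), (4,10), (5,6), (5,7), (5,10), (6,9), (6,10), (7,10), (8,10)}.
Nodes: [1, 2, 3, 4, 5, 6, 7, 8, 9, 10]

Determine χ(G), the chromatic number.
χ(G) = 4

Clique number ω(G) = 4 (lower bound: χ ≥ ω).
The clique on [1, 4, 8, 10] has size 4, forcing χ ≥ 4, and the coloring below uses 4 colors, so χ(G) = 4.
A valid 4-coloring: color 1: [2, 9, 10]; color 2: [1, 3, 5]; color 3: [4, 6, 7]; color 4: [8].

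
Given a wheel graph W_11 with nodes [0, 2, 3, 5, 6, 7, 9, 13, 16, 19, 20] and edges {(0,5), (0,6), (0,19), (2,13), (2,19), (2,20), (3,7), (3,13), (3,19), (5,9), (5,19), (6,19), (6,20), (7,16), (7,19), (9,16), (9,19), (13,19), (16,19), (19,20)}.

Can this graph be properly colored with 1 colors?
The clique on vertices [0, 5, 19] has size 3 > 1, so it alone needs 3 colors.

No, G is not 1-colorable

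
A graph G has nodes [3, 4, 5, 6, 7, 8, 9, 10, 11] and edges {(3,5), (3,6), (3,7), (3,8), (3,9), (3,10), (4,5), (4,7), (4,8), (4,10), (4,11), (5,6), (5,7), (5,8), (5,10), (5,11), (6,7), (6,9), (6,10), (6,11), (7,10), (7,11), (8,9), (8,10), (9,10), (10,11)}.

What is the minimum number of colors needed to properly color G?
χ(G) = 5

Clique number ω(G) = 5 (lower bound: χ ≥ ω).
The clique on [3, 5, 6, 7, 10] has size 5, forcing χ ≥ 5, and the coloring below uses 5 colors, so χ(G) = 5.
A valid 5-coloring: color 1: [10]; color 2: [5, 9]; color 3: [4, 6]; color 4: [7, 8]; color 5: [3, 11].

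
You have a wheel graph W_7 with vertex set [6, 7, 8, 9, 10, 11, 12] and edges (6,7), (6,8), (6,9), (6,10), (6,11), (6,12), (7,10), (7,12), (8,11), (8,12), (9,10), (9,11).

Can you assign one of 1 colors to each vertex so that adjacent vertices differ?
The clique on vertices [6, 8, 11] has size 3 > 1, so it alone needs 3 colors.

No, G is not 1-colorable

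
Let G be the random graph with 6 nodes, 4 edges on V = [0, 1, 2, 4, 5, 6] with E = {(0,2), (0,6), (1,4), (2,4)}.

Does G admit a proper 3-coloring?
A valid 3-coloring: color 1: [0, 4, 5]; color 2: [1, 2, 6].
(χ(G) = 2 ≤ 3.)

Yes, G is 3-colorable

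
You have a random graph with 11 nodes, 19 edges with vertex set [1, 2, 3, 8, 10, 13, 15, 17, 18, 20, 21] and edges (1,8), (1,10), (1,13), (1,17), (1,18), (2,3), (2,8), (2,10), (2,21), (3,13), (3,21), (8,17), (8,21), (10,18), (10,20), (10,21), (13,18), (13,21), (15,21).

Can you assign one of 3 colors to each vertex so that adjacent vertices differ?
Suppose a proper 3-coloring c exists. The clique [1, 8, 17] takes 3 distinct colors; by symmetry let c(1) = 1, c(8) = 2, c(17) = 3.
- Vertex 21: neighbors [8] already have colors [2]; try each remaining color.
- Case c(21) = 1:
  - Vertex 2: neighbors [21, 8] already have colors [1, 2] ⇒ c(2) = 3.
  - Vertex 10: neighbors [1, 2] already have colors [1, 3] ⇒ c(10) = 2.
  - Vertex 3: neighbors [21, 2] already have colors [1, 3] ⇒ c(3) = 2.
  - Vertex 13: neighbors [1, 3] already have colors [1, 2] ⇒ c(13) = 3.
  - Vertex 18: neighbors [1, 10, 13] already have colors [1, 2, 3] — all 3 colors blocked. Contradiction.
- Case c(21) = 3:
  - Vertex 10: neighbors [1, 21] already have colors [1, 3] ⇒ c(10) = 2.
  - Vertex 13: neighbors [1, 21] already have colors [1, 3] ⇒ c(13) = 2.
  - Vertex 2: neighbors [8, 21] already have colors [2, 3] ⇒ c(2) = 1.
  - Vertex 3: neighbors [2, 13, 21] already have colors [1, 2, 3] — all 3 colors blocked. Contradiction.
Every case ends in a contradiction, so G has no proper 3-coloring (χ ≥ 4).

No, G is not 3-colorable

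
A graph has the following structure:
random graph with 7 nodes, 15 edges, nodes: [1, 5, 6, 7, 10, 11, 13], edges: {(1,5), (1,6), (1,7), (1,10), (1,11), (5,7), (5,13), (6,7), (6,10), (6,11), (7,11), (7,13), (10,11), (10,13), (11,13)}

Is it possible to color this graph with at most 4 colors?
Yes, G is 4-colorable

A valid 4-coloring: color 1: [5, 11]; color 2: [7, 10]; color 3: [1, 13]; color 4: [6].
(χ(G) = 4 ≤ 4.)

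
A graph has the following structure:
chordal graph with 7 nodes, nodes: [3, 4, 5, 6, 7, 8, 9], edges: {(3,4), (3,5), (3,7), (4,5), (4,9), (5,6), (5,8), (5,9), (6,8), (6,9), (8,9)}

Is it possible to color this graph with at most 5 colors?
A valid 5-coloring: color 1: [5, 7]; color 2: [3, 9]; color 3: [4, 8]; color 4: [6].
(χ(G) = 4 ≤ 5.)

Yes, G is 5-colorable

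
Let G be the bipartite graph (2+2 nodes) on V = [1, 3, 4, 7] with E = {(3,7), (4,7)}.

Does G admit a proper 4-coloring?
A valid 4-coloring: color 1: [1, 7]; color 2: [3, 4].
(χ(G) = 2 ≤ 4.)

Yes, G is 4-colorable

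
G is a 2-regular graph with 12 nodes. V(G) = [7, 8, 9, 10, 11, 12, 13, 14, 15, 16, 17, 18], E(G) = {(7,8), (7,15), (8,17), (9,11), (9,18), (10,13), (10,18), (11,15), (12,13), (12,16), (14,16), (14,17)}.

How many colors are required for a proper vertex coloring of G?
Clique number ω(G) = 2 (lower bound: χ ≥ ω).
The graph is bipartite (no odd cycle), so 2 colors suffice: χ(G) = 2.
A valid 2-coloring: color 1: [8, 9, 10, 12, 14, 15]; color 2: [7, 11, 13, 16, 17, 18].

χ(G) = 2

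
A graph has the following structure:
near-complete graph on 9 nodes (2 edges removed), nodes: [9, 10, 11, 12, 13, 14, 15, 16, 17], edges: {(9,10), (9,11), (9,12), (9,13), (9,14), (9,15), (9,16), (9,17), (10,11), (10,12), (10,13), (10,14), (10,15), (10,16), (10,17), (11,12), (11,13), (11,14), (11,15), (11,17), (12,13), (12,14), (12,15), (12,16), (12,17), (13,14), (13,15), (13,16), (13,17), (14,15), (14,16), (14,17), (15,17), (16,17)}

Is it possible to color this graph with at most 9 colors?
Yes, G is 9-colorable

A valid 9-coloring: color 1: [12]; color 2: [9]; color 3: [10]; color 4: [17]; color 5: [13]; color 6: [14]; color 7: [15, 16]; color 8: [11].
(χ(G) = 8 ≤ 9.)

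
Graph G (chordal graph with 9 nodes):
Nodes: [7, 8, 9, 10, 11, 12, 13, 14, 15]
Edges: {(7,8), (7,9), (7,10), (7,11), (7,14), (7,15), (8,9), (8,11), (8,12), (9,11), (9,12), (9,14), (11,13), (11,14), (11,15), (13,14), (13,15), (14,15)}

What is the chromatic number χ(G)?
χ(G) = 4

Clique number ω(G) = 4 (lower bound: χ ≥ ω).
The clique on [11, 13, 14, 15] has size 4, forcing χ ≥ 4, and the coloring below uses 4 colors, so χ(G) = 4.
A valid 4-coloring: color 1: [10, 11, 12]; color 2: [7, 13]; color 3: [8, 14]; color 4: [9, 15].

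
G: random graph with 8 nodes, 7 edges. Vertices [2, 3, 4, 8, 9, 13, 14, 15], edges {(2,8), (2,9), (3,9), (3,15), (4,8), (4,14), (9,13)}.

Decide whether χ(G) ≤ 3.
A valid 3-coloring: color 1: [8, 9, 14, 15]; color 2: [2, 3, 4, 13].
(χ(G) = 2 ≤ 3.)

Yes, G is 3-colorable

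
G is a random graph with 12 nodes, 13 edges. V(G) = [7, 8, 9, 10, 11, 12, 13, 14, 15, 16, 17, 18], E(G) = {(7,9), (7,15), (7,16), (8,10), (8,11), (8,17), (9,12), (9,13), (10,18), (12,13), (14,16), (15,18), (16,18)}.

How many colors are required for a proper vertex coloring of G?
Clique number ω(G) = 3 (lower bound: χ ≥ ω).
The clique on [9, 12, 13] has size 3, forcing χ ≥ 3, and the coloring below uses 3 colors, so χ(G) = 3.
A valid 3-coloring: color 1: [7, 8, 13, 14, 18]; color 2: [9, 10, 11, 15, 16, 17]; color 3: [12].

χ(G) = 3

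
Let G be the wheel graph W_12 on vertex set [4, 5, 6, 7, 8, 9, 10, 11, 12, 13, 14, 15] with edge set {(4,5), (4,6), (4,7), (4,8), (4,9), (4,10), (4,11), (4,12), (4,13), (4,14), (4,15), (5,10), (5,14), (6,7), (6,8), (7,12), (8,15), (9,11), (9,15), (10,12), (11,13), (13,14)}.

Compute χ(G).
χ(G) = 4

Clique number ω(G) = 3 (lower bound: χ ≥ ω).
Odd cycle [11, 9, 15, 8, 6, 7, 12, 10, 5, 14, 13] needs 3 colors (χ ≥ 3).
Vertex 4 is adjacent to every vertex of [5, 6, 7, 8, 9, 10, 11, 12, 13, 14, 15], which already need 3 colors among themselves, so 4 needs a new color (χ ≥ 4).
The coloring below uses 4 colors, so χ(G) = 4.
A valid 4-coloring: color 1: [4]; color 2: [6, 11, 12, 14, 15]; color 3: [7, 8, 9, 10, 13]; color 4: [5].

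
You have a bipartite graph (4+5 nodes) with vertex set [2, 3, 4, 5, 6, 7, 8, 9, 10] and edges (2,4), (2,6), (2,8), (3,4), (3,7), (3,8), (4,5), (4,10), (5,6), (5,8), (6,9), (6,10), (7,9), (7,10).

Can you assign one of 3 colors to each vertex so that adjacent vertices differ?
A valid 3-coloring: color 1: [4, 6, 7, 8]; color 2: [2, 3, 5, 9, 10].
(χ(G) = 2 ≤ 3.)

Yes, G is 3-colorable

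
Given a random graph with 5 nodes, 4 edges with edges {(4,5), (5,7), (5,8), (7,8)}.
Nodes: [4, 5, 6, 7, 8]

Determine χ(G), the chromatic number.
χ(G) = 3

Clique number ω(G) = 3 (lower bound: χ ≥ ω).
The clique on [5, 7, 8] has size 3, forcing χ ≥ 3, and the coloring below uses 3 colors, so χ(G) = 3.
A valid 3-coloring: color 1: [5, 6]; color 2: [4, 7]; color 3: [8].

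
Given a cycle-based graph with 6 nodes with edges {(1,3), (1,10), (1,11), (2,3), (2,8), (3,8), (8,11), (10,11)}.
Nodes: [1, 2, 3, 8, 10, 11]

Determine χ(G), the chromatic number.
χ(G) = 3

Clique number ω(G) = 3 (lower bound: χ ≥ ω).
The clique on [2, 3, 8] has size 3, forcing χ ≥ 3, and the coloring below uses 3 colors, so χ(G) = 3.
A valid 3-coloring: color 1: [3, 11]; color 2: [1, 2]; color 3: [8, 10].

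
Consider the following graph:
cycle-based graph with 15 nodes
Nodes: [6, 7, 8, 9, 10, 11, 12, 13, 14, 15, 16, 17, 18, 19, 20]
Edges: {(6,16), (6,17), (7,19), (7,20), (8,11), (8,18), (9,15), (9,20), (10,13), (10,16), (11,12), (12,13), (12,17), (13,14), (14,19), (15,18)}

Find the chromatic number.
Clique number ω(G) = 2 (lower bound: χ ≥ ω).
Odd cycle [11, 8, 18, 15, 9, 20, 7, 19, 14, 13, 10, 16, 6, 17, 12] needs 3 colors (χ ≥ 3).
The coloring below uses 3 colors, so χ(G) = 3.
A valid 3-coloring: color 1: [6, 8, 10, 12, 15, 19, 20]; color 2: [7, 9, 11, 13, 16, 17, 18]; color 3: [14].

χ(G) = 3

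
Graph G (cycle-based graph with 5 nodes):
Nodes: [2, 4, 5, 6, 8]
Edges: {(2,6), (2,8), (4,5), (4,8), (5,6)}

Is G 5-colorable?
Yes, G is 5-colorable

A valid 5-coloring: color 1: [4, 6]; color 2: [2, 5]; color 3: [8].
(χ(G) = 3 ≤ 5.)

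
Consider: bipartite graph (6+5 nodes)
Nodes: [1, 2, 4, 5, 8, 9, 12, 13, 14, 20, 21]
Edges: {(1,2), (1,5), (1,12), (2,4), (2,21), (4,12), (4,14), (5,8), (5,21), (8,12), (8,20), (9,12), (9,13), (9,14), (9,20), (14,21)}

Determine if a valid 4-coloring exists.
Yes, G is 4-colorable

A valid 4-coloring: color 1: [2, 5, 12, 13, 14, 20]; color 2: [1, 4, 8, 9, 21].
(χ(G) = 2 ≤ 4.)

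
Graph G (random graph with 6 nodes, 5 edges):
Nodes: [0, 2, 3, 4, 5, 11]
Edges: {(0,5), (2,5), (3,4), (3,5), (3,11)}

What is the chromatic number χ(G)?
χ(G) = 2

Clique number ω(G) = 2 (lower bound: χ ≥ ω).
The graph is bipartite (no odd cycle), so 2 colors suffice: χ(G) = 2.
A valid 2-coloring: color 1: [0, 2, 3]; color 2: [4, 5, 11].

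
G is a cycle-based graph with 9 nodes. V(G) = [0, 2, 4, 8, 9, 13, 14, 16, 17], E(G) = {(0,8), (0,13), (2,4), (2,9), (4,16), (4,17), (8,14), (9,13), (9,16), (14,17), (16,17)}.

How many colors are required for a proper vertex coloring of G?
Clique number ω(G) = 3 (lower bound: χ ≥ ω).
The clique on [4, 16, 17] has size 3, forcing χ ≥ 3, and the coloring below uses 3 colors, so χ(G) = 3.
A valid 3-coloring: color 1: [0, 9, 17]; color 2: [2, 8, 13, 16]; color 3: [4, 14].

χ(G) = 3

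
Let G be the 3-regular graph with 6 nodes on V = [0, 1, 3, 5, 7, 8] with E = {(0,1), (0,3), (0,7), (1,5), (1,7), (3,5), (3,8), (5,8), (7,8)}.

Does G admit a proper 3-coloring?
A valid 3-coloring: color 1: [1, 8]; color 2: [0, 5]; color 3: [3, 7].
(χ(G) = 3 ≤ 3.)

Yes, G is 3-colorable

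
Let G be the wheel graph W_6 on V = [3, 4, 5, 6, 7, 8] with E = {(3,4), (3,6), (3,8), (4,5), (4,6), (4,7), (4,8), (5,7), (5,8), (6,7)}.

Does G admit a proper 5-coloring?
Yes, G is 5-colorable

A valid 5-coloring: color 1: [4]; color 2: [5, 6]; color 3: [3, 7]; color 4: [8].
(χ(G) = 4 ≤ 5.)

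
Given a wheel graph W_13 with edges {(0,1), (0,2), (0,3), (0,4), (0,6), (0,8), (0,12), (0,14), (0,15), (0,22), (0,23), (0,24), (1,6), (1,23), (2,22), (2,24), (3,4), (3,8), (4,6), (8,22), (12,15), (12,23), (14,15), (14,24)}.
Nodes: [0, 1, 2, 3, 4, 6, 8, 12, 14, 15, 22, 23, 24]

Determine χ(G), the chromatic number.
χ(G) = 3

Clique number ω(G) = 3 (lower bound: χ ≥ ω).
The clique on [0, 1, 6] has size 3, forcing χ ≥ 3, and the coloring below uses 3 colors, so χ(G) = 3.
A valid 3-coloring: color 1: [0]; color 2: [3, 6, 15, 22, 23, 24]; color 3: [1, 2, 4, 8, 12, 14].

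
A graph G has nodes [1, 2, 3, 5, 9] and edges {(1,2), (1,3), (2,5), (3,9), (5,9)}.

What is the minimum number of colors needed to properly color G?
Clique number ω(G) = 2 (lower bound: χ ≥ ω).
Odd cycle [9, 5, 2, 1, 3] needs 3 colors (χ ≥ 3).
The coloring below uses 3 colors, so χ(G) = 3.
A valid 3-coloring: color 1: [1, 9]; color 2: [3, 5]; color 3: [2].

χ(G) = 3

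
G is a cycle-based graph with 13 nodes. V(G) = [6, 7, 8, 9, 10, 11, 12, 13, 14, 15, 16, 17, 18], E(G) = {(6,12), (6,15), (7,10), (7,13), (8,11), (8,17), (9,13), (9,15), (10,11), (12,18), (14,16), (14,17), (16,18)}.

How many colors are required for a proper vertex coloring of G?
Clique number ω(G) = 2 (lower bound: χ ≥ ω).
Odd cycle [10, 7, 13, 9, 15, 6, 12, 18, 16, 14, 17, 8, 11] needs 3 colors (χ ≥ 3).
The coloring below uses 3 colors, so χ(G) = 3.
A valid 3-coloring: color 1: [8, 10, 12, 13, 15, 16]; color 2: [6, 7, 9, 11, 14, 18]; color 3: [17].

χ(G) = 3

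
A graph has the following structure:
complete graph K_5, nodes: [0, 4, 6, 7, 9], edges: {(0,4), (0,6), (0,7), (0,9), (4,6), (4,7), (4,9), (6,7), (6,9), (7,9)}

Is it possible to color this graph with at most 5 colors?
Yes, G is 5-colorable

A valid 5-coloring: color 1: [7]; color 2: [4]; color 3: [6]; color 4: [9]; color 5: [0].
(χ(G) = 5 ≤ 5.)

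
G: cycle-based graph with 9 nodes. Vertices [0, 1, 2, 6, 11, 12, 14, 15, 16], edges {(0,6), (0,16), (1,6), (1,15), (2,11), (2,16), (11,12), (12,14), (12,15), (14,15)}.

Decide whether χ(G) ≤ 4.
A valid 4-coloring: color 1: [6, 11, 15, 16]; color 2: [0, 1, 2, 12]; color 3: [14].
(χ(G) = 3 ≤ 4.)

Yes, G is 4-colorable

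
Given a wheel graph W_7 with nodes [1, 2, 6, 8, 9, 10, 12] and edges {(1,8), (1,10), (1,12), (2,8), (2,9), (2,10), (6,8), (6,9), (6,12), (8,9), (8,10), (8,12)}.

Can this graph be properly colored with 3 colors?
A valid 3-coloring: color 1: [8]; color 2: [9, 10, 12]; color 3: [1, 2, 6].
(χ(G) = 3 ≤ 3.)

Yes, G is 3-colorable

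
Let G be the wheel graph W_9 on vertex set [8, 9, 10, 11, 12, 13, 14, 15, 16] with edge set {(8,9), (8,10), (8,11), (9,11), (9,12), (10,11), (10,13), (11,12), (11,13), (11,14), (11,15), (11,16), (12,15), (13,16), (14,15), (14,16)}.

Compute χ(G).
Clique number ω(G) = 3 (lower bound: χ ≥ ω).
The clique on [8, 9, 11] has size 3, forcing χ ≥ 3, and the coloring below uses 3 colors, so χ(G) = 3.
A valid 3-coloring: color 1: [11]; color 2: [9, 10, 15, 16]; color 3: [8, 12, 13, 14].

χ(G) = 3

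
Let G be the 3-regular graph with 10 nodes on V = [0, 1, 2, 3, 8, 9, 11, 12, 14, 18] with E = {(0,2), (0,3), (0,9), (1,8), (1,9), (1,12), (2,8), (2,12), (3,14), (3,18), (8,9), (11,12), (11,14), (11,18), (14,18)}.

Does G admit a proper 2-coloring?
The clique on vertices [1, 8, 9] has size 3 > 2, so it alone needs 3 colors.

No, G is not 2-colorable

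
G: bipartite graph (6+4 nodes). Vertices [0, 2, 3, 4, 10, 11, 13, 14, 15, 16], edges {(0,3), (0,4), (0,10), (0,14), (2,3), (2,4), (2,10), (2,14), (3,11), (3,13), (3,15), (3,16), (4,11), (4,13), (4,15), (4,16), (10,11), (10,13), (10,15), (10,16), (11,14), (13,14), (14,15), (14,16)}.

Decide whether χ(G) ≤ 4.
Yes, G is 4-colorable

A valid 4-coloring: color 1: [3, 4, 10, 14]; color 2: [0, 2, 11, 13, 15, 16].
(χ(G) = 2 ≤ 4.)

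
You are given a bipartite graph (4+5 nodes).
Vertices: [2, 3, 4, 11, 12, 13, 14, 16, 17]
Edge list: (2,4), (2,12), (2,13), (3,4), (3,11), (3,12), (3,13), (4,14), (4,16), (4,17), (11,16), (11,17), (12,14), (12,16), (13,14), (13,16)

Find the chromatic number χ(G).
χ(G) = 2

Clique number ω(G) = 2 (lower bound: χ ≥ ω).
The graph is bipartite (no odd cycle), so 2 colors suffice: χ(G) = 2.
A valid 2-coloring: color 1: [4, 11, 12, 13]; color 2: [2, 3, 14, 16, 17].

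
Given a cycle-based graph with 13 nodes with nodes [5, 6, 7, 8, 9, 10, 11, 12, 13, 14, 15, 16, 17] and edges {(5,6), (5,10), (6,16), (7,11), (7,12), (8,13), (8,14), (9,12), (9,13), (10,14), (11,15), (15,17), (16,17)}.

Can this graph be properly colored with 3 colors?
Yes, G is 3-colorable

A valid 3-coloring: color 1: [5, 7, 13, 14, 15, 16]; color 2: [6, 8, 10, 11, 12, 17]; color 3: [9].
(χ(G) = 3 ≤ 3.)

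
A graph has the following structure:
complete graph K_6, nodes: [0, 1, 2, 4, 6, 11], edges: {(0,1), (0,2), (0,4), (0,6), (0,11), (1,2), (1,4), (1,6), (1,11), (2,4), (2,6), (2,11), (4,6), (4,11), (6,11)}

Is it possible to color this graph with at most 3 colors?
No, G is not 3-colorable

The clique on vertices [0, 1, 2, 4, 6, 11] has size 6 > 3, so it alone needs 6 colors.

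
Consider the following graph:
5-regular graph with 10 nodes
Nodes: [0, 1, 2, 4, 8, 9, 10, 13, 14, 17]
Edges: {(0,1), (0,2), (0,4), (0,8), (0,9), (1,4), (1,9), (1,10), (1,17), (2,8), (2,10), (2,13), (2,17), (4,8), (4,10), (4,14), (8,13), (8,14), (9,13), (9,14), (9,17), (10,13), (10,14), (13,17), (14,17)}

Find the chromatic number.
Clique number ω(G) = 3 (lower bound: χ ≥ ω).
Odd cycle [10, 14, 8, 0, 1] needs 3 colors (χ ≥ 3).
Vertex 4 is adjacent to every vertex of [0, 1, 8, 10, 14], which already need 3 colors among themselves, so 4 needs a new color (χ ≥ 4).
The coloring below uses 4 colors, so χ(G) = 4.
A valid 4-coloring: color 1: [0, 13, 14]; color 2: [2, 4, 9]; color 3: [8, 10, 17]; color 4: [1].

χ(G) = 4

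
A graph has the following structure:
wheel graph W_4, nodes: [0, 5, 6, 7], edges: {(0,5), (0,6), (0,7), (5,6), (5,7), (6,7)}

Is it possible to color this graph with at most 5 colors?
Yes, G is 5-colorable

A valid 5-coloring: color 1: [7]; color 2: [5]; color 3: [0]; color 4: [6].
(χ(G) = 4 ≤ 5.)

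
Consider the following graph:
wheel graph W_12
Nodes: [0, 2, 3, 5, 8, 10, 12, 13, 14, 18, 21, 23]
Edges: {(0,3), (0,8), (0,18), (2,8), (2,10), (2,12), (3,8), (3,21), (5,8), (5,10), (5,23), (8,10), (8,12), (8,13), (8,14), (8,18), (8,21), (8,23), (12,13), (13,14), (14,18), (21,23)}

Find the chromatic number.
χ(G) = 4

Clique number ω(G) = 3 (lower bound: χ ≥ ω).
Odd cycle [14, 13, 12, 2, 10, 5, 23, 21, 3, 0, 18] needs 3 colors (χ ≥ 3).
Vertex 8 is adjacent to every vertex of [0, 2, 3, 5, 10, 12, 13, 14, 18, 21, 23], which already need 3 colors among themselves, so 8 needs a new color (χ ≥ 4).
The coloring below uses 4 colors, so χ(G) = 4.
A valid 4-coloring: color 1: [8]; color 2: [0, 10, 12, 14, 23]; color 3: [2, 5, 13, 18, 21]; color 4: [3].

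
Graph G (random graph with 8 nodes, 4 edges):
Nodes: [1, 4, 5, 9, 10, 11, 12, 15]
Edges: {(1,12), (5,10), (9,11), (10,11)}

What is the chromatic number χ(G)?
χ(G) = 2

Clique number ω(G) = 2 (lower bound: χ ≥ ω).
The graph is bipartite (no odd cycle), so 2 colors suffice: χ(G) = 2.
A valid 2-coloring: color 1: [1, 4, 9, 10, 15]; color 2: [5, 11, 12].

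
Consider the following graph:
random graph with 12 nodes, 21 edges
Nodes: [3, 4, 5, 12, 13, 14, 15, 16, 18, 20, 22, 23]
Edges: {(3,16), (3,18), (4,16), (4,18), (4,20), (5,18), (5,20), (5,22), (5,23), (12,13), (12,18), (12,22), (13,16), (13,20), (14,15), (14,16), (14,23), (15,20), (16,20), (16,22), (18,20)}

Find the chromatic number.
Clique number ω(G) = 3 (lower bound: χ ≥ ω).
Suppose a proper 3-coloring c exists. The clique [4, 16, 20] takes 3 distinct colors; by symmetry let c(4) = 1, c(16) = 2, c(20) = 3.
- Vertex 18: neighbors [4, 20] already have colors [1, 3] ⇒ c(18) = 2.
- Vertex 5: neighbors [18, 20] already have colors [2, 3] ⇒ c(5) = 1.
- Vertex 13: neighbors [16, 20] already have colors [2, 3] ⇒ c(13) = 1.
- Vertex 12: neighbors [13, 18] already have colors [1, 2] ⇒ c(12) = 3.
- Vertex 22: neighbors [5, 16, 12] already have colors [1, 2, 3] — all 3 colors blocked. Contradiction.
The forced assignments end in a contradiction, so G has no proper 3-coloring (χ ≥ 4).
The coloring below uses 4 colors, so χ(G) = 4.
A valid 4-coloring: color 1: [15, 16, 18, 23]; color 2: [3, 12, 14, 20]; color 3: [4, 5, 13]; color 4: [22].

χ(G) = 4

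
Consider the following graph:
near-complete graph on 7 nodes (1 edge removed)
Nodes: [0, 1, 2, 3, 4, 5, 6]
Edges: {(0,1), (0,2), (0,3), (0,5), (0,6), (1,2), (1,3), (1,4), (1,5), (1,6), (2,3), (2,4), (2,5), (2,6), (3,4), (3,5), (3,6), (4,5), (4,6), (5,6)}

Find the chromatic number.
Clique number ω(G) = 6 (lower bound: χ ≥ ω).
The clique on [0, 1, 2, 3, 5, 6] has size 6, forcing χ ≥ 6, and the coloring below uses 6 colors, so χ(G) = 6.
A valid 6-coloring: color 1: [6]; color 2: [3]; color 3: [2]; color 4: [1]; color 5: [5]; color 6: [0, 4].

χ(G) = 6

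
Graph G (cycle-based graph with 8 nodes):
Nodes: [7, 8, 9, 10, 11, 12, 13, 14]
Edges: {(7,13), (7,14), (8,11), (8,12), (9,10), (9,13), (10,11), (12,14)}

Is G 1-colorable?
Edge (7,13) forces its endpoints to differ, so 1 color is not enough.

No, G is not 1-colorable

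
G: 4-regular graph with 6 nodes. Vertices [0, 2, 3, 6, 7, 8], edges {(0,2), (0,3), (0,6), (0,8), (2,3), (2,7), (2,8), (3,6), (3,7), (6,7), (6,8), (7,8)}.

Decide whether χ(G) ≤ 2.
No, G is not 2-colorable

The clique on vertices [0, 2, 8] has size 3 > 2, so it alone needs 3 colors.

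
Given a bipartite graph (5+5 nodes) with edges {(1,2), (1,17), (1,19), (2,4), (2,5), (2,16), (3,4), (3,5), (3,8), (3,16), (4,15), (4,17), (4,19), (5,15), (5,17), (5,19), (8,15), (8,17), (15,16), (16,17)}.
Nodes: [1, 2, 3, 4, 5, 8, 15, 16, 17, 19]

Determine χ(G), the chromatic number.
Clique number ω(G) = 2 (lower bound: χ ≥ ω).
The graph is bipartite (no odd cycle), so 2 colors suffice: χ(G) = 2.
A valid 2-coloring: color 1: [1, 4, 5, 8, 16]; color 2: [2, 3, 15, 17, 19].

χ(G) = 2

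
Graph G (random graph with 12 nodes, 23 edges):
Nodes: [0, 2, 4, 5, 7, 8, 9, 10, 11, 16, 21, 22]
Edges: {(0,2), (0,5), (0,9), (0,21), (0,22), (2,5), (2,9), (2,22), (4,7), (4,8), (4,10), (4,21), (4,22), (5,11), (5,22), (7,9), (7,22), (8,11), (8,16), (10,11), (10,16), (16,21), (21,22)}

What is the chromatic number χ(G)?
Clique number ω(G) = 4 (lower bound: χ ≥ ω).
The clique on [0, 2, 5, 22] has size 4, forcing χ ≥ 4, and the coloring below uses 4 colors, so χ(G) = 4.
A valid 4-coloring: color 1: [9, 11, 16, 22]; color 2: [0, 4]; color 3: [5, 7, 8, 10, 21]; color 4: [2].

χ(G) = 4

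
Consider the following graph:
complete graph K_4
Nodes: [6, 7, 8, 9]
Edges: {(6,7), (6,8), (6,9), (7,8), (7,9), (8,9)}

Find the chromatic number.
Clique number ω(G) = 4 (lower bound: χ ≥ ω).
The clique on [6, 7, 8, 9] has size 4, forcing χ ≥ 4, and the coloring below uses 4 colors, so χ(G) = 4.
A valid 4-coloring: color 1: [6]; color 2: [8]; color 3: [9]; color 4: [7].

χ(G) = 4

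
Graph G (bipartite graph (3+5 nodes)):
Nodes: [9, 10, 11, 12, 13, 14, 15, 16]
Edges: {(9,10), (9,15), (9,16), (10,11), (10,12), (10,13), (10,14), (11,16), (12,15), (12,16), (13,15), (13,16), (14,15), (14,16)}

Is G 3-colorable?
A valid 3-coloring: color 1: [10, 15, 16]; color 2: [9, 11, 12, 13, 14].
(χ(G) = 2 ≤ 3.)

Yes, G is 3-colorable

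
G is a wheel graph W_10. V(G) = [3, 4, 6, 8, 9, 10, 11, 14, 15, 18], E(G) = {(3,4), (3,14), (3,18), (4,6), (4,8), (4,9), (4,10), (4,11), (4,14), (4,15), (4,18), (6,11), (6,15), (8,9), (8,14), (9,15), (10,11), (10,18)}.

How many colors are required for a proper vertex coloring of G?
Clique number ω(G) = 3 (lower bound: χ ≥ ω).
Odd cycle [3, 18, 10, 11, 6, 15, 9, 8, 14] needs 3 colors (χ ≥ 3).
Vertex 4 is adjacent to every vertex of [3, 6, 8, 9, 10, 11, 14, 15, 18], which already need 3 colors among themselves, so 4 needs a new color (χ ≥ 4).
The coloring below uses 4 colors, so χ(G) = 4.
A valid 4-coloring: color 1: [4]; color 2: [3, 6, 8, 10]; color 3: [11, 14, 15, 18]; color 4: [9].

χ(G) = 4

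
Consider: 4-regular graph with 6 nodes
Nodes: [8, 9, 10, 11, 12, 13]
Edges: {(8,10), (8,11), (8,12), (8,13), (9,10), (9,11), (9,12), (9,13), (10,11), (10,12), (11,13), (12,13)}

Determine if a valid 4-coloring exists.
A valid 4-coloring: color 1: [8, 9]; color 2: [10, 13]; color 3: [11, 12].
(χ(G) = 3 ≤ 4.)

Yes, G is 4-colorable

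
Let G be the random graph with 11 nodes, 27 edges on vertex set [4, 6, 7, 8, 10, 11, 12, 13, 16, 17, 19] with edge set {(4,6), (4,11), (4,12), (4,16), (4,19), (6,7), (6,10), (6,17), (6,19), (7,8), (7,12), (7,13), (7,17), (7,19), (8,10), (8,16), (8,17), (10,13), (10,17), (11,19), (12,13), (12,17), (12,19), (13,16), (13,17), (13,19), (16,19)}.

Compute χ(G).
χ(G) = 4

Clique number ω(G) = 4 (lower bound: χ ≥ ω).
The clique on [7, 12, 13, 17] has size 4, forcing χ ≥ 4, and the coloring below uses 4 colors, so χ(G) = 4.
A valid 4-coloring: color 1: [17, 19]; color 2: [4, 7, 10]; color 3: [6, 8, 11, 13]; color 4: [12, 16].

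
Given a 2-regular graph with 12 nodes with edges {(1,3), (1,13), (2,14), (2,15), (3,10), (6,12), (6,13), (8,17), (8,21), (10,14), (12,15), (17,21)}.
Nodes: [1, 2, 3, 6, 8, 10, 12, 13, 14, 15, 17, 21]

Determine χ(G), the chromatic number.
Clique number ω(G) = 3 (lower bound: χ ≥ ω).
The clique on [8, 17, 21] has size 3, forcing χ ≥ 3, and the coloring below uses 3 colors, so χ(G) = 3.
A valid 3-coloring: color 1: [2, 3, 12, 13, 17]; color 2: [1, 6, 14, 15, 21]; color 3: [8, 10].

χ(G) = 3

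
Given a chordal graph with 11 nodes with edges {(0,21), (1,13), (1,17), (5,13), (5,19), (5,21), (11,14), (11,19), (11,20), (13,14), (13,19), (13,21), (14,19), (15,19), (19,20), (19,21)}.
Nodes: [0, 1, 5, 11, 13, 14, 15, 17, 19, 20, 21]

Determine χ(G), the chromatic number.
χ(G) = 4

Clique number ω(G) = 4 (lower bound: χ ≥ ω).
The clique on [5, 13, 19, 21] has size 4, forcing χ ≥ 4, and the coloring below uses 4 colors, so χ(G) = 4.
A valid 4-coloring: color 1: [0, 1, 19]; color 2: [11, 13, 15, 17]; color 3: [14, 20, 21]; color 4: [5].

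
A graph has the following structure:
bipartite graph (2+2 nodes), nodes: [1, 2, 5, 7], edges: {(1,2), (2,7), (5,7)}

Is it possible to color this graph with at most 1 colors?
No, G is not 1-colorable

Edge (1,2) forces its endpoints to differ, so 1 color is not enough.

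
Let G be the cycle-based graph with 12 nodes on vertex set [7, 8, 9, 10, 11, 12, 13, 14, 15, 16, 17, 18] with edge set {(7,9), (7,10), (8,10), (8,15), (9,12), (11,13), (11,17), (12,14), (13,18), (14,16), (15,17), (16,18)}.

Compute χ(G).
Clique number ω(G) = 2 (lower bound: χ ≥ ω).
The graph is bipartite (no odd cycle), so 2 colors suffice: χ(G) = 2.
A valid 2-coloring: color 1: [9, 10, 11, 14, 15, 18]; color 2: [7, 8, 12, 13, 16, 17].

χ(G) = 2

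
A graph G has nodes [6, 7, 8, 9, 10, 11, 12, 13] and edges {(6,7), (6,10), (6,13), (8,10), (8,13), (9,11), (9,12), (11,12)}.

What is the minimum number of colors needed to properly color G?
Clique number ω(G) = 3 (lower bound: χ ≥ ω).
The clique on [9, 11, 12] has size 3, forcing χ ≥ 3, and the coloring below uses 3 colors, so χ(G) = 3.
A valid 3-coloring: color 1: [6, 8, 9]; color 2: [7, 10, 11, 13]; color 3: [12].

χ(G) = 3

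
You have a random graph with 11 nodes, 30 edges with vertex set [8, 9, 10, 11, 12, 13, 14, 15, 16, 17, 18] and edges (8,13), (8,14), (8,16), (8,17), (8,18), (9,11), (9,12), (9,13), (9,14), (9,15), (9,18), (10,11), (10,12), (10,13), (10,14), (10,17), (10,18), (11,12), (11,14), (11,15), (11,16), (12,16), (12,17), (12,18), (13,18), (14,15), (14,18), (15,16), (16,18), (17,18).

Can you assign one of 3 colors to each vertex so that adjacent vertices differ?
The clique on vertices [10, 12, 17, 18] has size 4 > 3, so it alone needs 4 colors.

No, G is not 3-colorable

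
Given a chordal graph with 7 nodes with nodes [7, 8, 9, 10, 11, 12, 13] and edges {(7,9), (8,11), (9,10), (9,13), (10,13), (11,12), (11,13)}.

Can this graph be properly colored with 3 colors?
Yes, G is 3-colorable

A valid 3-coloring: color 1: [7, 8, 12, 13]; color 2: [9, 11]; color 3: [10].
(χ(G) = 3 ≤ 3.)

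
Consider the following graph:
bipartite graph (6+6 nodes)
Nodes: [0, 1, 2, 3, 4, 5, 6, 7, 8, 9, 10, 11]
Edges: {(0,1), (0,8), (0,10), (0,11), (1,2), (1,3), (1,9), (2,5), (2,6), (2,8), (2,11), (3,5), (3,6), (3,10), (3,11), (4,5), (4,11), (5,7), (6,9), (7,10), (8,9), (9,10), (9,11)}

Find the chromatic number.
Clique number ω(G) = 2 (lower bound: χ ≥ ω).
The graph is bipartite (no odd cycle), so 2 colors suffice: χ(G) = 2.
A valid 2-coloring: color 1: [0, 2, 3, 4, 7, 9]; color 2: [1, 5, 6, 8, 10, 11].

χ(G) = 2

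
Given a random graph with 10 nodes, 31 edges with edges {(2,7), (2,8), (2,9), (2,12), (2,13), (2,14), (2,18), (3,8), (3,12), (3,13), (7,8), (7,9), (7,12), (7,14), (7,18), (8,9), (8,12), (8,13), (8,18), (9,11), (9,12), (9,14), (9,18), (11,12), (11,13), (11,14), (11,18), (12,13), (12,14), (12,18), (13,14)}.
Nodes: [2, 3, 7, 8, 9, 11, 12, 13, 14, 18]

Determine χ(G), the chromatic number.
χ(G) = 6

Clique number ω(G) = 6 (lower bound: χ ≥ ω).
The clique on [2, 7, 8, 9, 12, 18] has size 6, forcing χ ≥ 6, and the coloring below uses 6 colors, so χ(G) = 6.
A valid 6-coloring: color 1: [12]; color 2: [2, 3, 11]; color 3: [8, 14]; color 4: [9, 13]; color 5: [7]; color 6: [18].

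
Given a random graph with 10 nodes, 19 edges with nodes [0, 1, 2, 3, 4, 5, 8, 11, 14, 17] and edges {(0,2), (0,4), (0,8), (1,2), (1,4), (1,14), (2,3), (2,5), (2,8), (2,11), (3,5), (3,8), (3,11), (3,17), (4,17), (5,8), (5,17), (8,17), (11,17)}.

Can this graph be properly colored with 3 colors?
No, G is not 3-colorable

The clique on vertices [3, 5, 8, 17] has size 4 > 3, so it alone needs 4 colors.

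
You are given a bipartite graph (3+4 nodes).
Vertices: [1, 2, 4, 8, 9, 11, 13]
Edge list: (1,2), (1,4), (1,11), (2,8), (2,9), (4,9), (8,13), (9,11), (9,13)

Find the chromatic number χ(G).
χ(G) = 2

Clique number ω(G) = 2 (lower bound: χ ≥ ω).
The graph is bipartite (no odd cycle), so 2 colors suffice: χ(G) = 2.
A valid 2-coloring: color 1: [1, 8, 9]; color 2: [2, 4, 11, 13].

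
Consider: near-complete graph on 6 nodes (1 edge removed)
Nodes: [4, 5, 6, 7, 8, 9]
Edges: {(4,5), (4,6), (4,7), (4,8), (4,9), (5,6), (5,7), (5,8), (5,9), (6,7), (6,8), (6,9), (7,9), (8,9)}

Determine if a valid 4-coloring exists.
The clique on vertices [4, 5, 6, 8, 9] has size 5 > 4, so it alone needs 5 colors.

No, G is not 4-colorable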